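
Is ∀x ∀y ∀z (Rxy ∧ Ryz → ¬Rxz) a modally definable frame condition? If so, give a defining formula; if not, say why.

Any modally definable frame class is closed under surjective bounded morphisms.
The 3-cycle (worlds 0,1,2 with 0→1→2→0) is intransitive. Mapping every world to a single reflexive point • is a surjective bounded morphism; the reflexive point is not intransitive (R••∧R•• but R••).
So no modal formula (or set of formulas) defines exactly the intransitive frames.

Not modally definable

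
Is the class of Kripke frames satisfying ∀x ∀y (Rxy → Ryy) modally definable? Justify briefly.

This is a Sahlqvist condition; the T□ axiom □(□q → q) defines it.

Yes — defined by □(□q → q)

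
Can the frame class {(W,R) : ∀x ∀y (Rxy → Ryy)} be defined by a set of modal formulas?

This is a Sahlqvist condition; the T□ axiom □(□q → q) defines it.
Suppose □(□q→q) is valid. Take Rxy and set V(q)={w : Ryw}. Then at y, □q holds; since □(□q→q) at x, □q→q at y, so q at y, i.e. Ryy.

Definable; □(□q → q) defines it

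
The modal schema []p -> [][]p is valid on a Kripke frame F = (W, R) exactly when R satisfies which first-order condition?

transitivity: forall x forall y forall z (Rxy & Ryz -> Rxz)

Suppose □p→□□p is valid. Take Rxy, Ryz and set V(p)={w : Rxw}. Then □p at x, so □□p at x, so □p at y, so p at z, i.e. Rxz.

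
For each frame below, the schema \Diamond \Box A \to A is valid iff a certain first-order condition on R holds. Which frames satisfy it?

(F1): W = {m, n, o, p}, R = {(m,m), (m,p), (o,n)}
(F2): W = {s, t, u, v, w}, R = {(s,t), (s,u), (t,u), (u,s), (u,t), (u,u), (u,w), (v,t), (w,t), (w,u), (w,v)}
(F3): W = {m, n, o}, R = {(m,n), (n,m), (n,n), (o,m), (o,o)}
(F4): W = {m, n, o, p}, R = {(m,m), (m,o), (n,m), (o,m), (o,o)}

none

Frame correspondent (Sahlqvist): \forall x \forall y (Rxy \to Ryx) — i.e. symmetry.
(F1): fails — Ron but not Rno.
(F2): fails — Rwt but not Rtw.
(F3): fails — Rom but not Rmo.
(F4): fails — Rnm but not Rmn.
Valid on no frame.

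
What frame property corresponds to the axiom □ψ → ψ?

Reflexivity

Suppose □ψ→ψ is valid. At any x set V(ψ)={w : Rxw}. Then □ψ holds at x, so ψ holds at x, i.e. Rxx.
Conversely, on a frame with reflexivity the schema holds at every world under every valuation.
So the correspondent is reflexivity.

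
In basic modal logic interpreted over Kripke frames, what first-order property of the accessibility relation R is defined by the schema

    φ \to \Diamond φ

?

reflexivity

Replacing φ by ¬φ and contraposing gives the equivalent schema □φ → φ.
Suppose □φ→φ is valid. At any x set V(φ)={w : Rxw}. Then □φ holds at x, so φ holds at x, i.e. Rxx.
Conversely, any frame satisfying \forall x Rxx validates the schema.
So the correspondent is reflexivity.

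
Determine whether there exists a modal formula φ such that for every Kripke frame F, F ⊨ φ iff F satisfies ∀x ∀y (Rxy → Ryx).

The condition is symmetry. A defining modal formula is r → □◇r.
Suppose r→□◇r is valid. Take Rxy and set V(r)={x}. Then r at x, so □◇r at x, so ◇r at y, so some z with Ryz has r; z=x, i.e. Ryx.

Yes — defined by r → □◇r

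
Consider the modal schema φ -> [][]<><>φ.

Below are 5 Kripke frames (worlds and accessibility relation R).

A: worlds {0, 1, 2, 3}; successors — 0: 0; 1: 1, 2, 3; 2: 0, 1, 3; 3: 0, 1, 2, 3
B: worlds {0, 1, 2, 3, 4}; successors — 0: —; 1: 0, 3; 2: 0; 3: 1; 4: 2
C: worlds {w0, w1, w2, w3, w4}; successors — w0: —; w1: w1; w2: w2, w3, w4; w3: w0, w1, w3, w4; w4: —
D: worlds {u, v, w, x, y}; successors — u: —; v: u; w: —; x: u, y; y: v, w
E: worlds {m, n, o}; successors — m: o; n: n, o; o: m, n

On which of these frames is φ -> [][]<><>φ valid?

The schema corresponds to a generalized confluence (Geach) condition: forall x forall z (x R^2 z -> exists w (x = w & z R^2 w)).
A: fails — 1R²0 but no w with 1=w and 0R²w.
B: fails — 3R²0 but no w with 3=w and 0R²w.
C: fails — w2R²w0 but no w with w2=w and w0R²w.
D: fails — xR²v but no t with x=t and vR²t.
E: holds.

E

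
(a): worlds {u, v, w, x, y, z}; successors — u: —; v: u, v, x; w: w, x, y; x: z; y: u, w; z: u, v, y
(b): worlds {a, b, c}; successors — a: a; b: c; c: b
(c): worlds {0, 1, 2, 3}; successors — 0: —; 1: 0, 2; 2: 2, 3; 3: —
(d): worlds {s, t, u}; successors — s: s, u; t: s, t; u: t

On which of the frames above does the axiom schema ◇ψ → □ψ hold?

Frame correspondent (Sahlqvist): ∀x ∀y ∀z (Rxy ∧ Rxz → y = z) — i.e. partial functionality.
(a): fails — v sees both u and v.
(b): satisfies the condition.
(c): fails — 1 sees both 0 and 2.
(d): fails — s sees both s and u.

(b)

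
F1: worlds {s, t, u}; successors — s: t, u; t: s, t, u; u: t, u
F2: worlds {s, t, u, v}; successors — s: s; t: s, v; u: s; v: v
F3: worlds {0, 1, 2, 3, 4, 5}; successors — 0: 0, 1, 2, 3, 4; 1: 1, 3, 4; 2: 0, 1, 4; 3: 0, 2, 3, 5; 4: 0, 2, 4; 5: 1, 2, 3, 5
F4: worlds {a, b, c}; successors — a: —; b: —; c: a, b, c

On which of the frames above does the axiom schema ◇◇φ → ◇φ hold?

This is the axiom for transitivity; its first-order frame correspondent is ∀x ∀y ∀z (Rxy ∧ Ryz → Rxz).
F1: fails — Rut and Rts but not Rus.
F2: satisfies the condition.
F3: fails — R53 and R30 but not R50.
F4: satisfies the condition.

F2, F4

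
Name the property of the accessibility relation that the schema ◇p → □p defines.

partial functionality: ∀x ∀y ∀z (Rxy ∧ Rxz → y = z)

Suppose ◇p→□p is valid. Take Rxy, Rxz and set V(p)={y}. Then ◇p at x, so □p at x, so p at z, i.e. z=y.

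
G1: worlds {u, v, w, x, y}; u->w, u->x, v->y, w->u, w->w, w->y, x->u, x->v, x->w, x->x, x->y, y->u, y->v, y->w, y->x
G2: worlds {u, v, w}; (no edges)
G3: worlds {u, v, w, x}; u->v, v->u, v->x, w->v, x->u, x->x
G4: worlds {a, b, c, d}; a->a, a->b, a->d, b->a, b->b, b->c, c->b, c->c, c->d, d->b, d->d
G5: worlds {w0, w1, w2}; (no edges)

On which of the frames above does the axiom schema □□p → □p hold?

The schema corresponds to density: ∀x ∀y (Rxy → ∃z (Rxz ∧ Rzy)).
G1: fails — Rvy but no z with Rvz and Rzy.
G2: ✓.
G3: fails — Ruv but no z with Ruz and Rzv.
G4: ✓.
G5: ✓.

G2, G4, G5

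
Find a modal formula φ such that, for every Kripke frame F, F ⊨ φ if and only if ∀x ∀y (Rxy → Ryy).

The condition is shift-reflexivity. The T□ schema □(□s → s) defines it.
Suppose □(□s→s) is valid. Take Rxy and set V(s)={w : Ryw}. Then at y, □s holds; since □(□s→s) at x, □s→s at y, so s at y, i.e. Ryy.

□(□s → s)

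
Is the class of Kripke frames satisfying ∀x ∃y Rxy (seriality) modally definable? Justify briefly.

Definable; □r → ◇r defines it

This is a Sahlqvist condition; the D axiom □r → ◇r defines it.
Suppose □r→◇r is valid. At any x set V(r)=W. Then □r at x, so ◇r at x, so x has a successor.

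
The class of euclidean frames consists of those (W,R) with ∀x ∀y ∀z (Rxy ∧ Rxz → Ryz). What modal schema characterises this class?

A defining formula is ◇p → □◇p (the 5 axiom).
Suppose ◇p→□◇p is valid. Take Rxy, Rxz and set V(p)={y}. Then ◇p at x, so □◇p at x, so ◇p at z, so some w with Rzw has p; w=y, i.e. Rzy. By symmetry of the argument, Ryz.

◇p → □◇p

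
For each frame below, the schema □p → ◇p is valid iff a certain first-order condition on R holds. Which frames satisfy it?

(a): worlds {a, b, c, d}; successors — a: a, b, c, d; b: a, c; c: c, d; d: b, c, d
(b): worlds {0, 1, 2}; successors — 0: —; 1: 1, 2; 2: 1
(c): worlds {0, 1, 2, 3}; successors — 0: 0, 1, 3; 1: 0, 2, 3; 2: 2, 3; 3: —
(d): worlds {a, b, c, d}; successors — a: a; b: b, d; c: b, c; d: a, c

(a), (d)

The schema corresponds to seriality: ∀x ∃y Rxy.
(a): satisfies the condition.
(b): fails — world 0 has no successor.
(c): fails — world 3 has no successor.
(d): satisfies the condition.
Valid on: (a), (d).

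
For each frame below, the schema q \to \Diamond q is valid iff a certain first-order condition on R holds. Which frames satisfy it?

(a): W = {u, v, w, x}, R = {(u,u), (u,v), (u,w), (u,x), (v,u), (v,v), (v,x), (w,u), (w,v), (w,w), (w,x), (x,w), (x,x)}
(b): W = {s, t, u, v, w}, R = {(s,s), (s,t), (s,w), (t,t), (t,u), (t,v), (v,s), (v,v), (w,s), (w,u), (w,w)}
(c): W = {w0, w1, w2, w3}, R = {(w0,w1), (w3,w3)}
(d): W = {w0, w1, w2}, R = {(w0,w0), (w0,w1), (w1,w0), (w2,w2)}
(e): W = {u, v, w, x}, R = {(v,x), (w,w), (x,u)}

The schema corresponds to reflexivity: \forall x Rxx.
(a): ✓.
(b): fails — world u does not see itself.
(c): fails — world w0 does not see itself.
(d): fails — world w1 does not see itself.
(e): fails — world u does not see itself.
Valid on: (a).

(a)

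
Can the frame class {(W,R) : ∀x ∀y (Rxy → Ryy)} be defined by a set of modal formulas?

Yes, by □(□q → q)

Yes: it is shift-reflexivity, defined by the T□ schema □(□q → q).
Suppose □(□q→q) is valid. Take Rxy and set V(q)={w : Ryw}. Then at y, □q holds; since □(□q→q) at x, □q→q at y, so q at y, i.e. Ryy.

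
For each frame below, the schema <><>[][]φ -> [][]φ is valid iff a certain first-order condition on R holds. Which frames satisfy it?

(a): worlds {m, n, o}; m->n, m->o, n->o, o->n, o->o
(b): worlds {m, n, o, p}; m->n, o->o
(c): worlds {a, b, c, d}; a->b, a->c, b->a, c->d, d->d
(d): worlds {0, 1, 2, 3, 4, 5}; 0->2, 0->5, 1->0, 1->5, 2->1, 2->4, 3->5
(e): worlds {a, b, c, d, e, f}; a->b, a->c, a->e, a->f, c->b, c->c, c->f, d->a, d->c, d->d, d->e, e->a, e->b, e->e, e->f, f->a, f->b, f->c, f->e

The schema corresponds to a generalized confluence (Geach) condition: forall x forall y forall z ((x R^2 y & x R^2 z) -> exists w (y R^2 w & z = w)).
(a): condition met.
(b): condition met.
(c): fails — aR²d, aR²a but no w with dR²w and a=w.
(d): fails — 0R²1, 0R²1 but no w with 1R²w and 1=w.
(e): fails — aR²b, aR²a but no w with bR²w and a=w.
Valid on: (a), (b).

(a), (b)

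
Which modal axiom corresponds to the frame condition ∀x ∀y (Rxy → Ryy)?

A defining formula is □(□s → s) (the T□ axiom).

□(□s → s)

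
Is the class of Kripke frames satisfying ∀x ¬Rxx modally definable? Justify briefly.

Not definable by any modal formula

Modal frame validity is preserved under surjective bounded morphisms.
The 2-cycle (worlds s,t with s→t→s) is irreflexive, and the map sending every world to a single reflexive point • is a surjective bounded morphism (forth: every edge maps to (•,•); back: every world has a successor). So any modal formula valid on the 2-cycle is also valid on the reflexive point, which is not irreflexive.
Hence irreflexivity is not modally definable.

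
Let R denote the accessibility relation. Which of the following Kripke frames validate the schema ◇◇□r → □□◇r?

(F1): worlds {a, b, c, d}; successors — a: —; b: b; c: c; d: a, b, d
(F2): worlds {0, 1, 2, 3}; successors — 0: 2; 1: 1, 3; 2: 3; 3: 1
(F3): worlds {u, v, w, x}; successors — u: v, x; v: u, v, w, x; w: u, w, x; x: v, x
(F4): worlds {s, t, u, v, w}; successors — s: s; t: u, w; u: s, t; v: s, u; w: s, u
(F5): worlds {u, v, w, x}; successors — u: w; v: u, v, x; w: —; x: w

Frame correspondent (Sahlqvist): ∀x ∀y ∀z ((xR²y ∧ xR²z) → ∃w (yRw ∧ zRw)) — i.e. a generalized confluence (Geach) condition.
(F1): fails — dR²a, dR²a but no w with aRw and aRw.
(F2): holds.
(F3): holds.
(F4): fails — tR²s, tR²t but no w* with sRw* and tRw*.
(F5): fails — vR²u, vR²v but no t with uRt and vRt.
Valid on: (F2), (F3).

(F2), (F3)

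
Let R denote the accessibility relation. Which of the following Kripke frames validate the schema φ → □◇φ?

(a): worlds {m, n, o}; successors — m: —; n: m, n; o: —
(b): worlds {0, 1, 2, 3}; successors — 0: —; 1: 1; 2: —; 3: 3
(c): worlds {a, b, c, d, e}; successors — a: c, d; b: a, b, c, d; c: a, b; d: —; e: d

The schema corresponds to symmetry: ∀x ∀y (Rxy → Ryx).
(a): fails — Rnm but not Rmn.
(b): ✓.
(c): fails — Rba but not Rab.

(b)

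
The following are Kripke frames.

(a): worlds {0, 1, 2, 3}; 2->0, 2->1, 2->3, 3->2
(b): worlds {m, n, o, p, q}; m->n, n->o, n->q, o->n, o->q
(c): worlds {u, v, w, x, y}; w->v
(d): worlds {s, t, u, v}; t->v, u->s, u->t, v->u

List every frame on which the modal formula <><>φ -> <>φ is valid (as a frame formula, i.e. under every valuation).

The schema corresponds to transitivity: forall x forall y forall z (Rxy & Ryz -> Rxz).
(a): fails — R23 and R32 but not R22.
(b): fails — Ron and Rno but not Roo.
(c): satisfies the condition.
(d): fails — Rvu and Rus but not Rvs.

(c)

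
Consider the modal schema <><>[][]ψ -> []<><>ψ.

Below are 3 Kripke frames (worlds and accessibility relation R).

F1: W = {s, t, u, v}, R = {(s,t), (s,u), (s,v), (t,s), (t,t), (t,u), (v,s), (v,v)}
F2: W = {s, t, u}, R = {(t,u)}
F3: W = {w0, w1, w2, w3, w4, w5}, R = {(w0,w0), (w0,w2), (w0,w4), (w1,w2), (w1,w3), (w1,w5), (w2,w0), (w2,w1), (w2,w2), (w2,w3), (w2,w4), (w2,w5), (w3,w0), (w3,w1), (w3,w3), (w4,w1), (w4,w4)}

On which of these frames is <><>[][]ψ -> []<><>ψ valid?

This is the axiom for a generalized confluence (Geach) condition; its first-order frame correspondent is forall x forall y forall z ((x R^2 y & xRz) -> exists w (y R^2 w & z R^2 w)).
F1: fails — sR²s, sRu but no w with sR²w and uR²w.
F2: holds.
F3: fails — w0R²w5, w0Rw0 but no w with w5R²w and w0R²w.

F2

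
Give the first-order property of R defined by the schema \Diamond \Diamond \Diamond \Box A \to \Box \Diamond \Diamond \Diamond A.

\forall x \forall y \forall z ((x R^3 y \wedge xRz) \to \exists w (yRw \wedge z R^3 w))

This is a Sahlqvist (Geach-type) schema ◇^3□^1A → □^1◇^3A.
Minimal-valuation argument: fix x; take any y with xR^3y and any z with xR^1z. Set V(A) to the set of worlds R-reachable from y in exactly 1 step. Then □^1A holds at y, so the antecedent holds at x; validity forces ◇^3A at z, giving a w with zR^3w and yR^1w.
First-order correspondent: \forall x \forall y \forall z ((x R^3 y \wedge xRz) \to \exists w (yRw \wedge z R^3 w)).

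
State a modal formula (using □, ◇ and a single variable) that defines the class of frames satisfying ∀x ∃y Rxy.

□p → ◇p

A defining formula is □p → ◇p (the D axiom).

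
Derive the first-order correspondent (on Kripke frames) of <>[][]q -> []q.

forall x forall y forall z ((xRy & xRz) -> exists w (y R^2 w & z = w))

This is a Sahlqvist (Geach-type) schema ◇^1□^2q → □^1◇^0q.
First-order correspondent: forall x forall y forall z ((xRy & xRz) -> exists w (y R^2 w & z = w)).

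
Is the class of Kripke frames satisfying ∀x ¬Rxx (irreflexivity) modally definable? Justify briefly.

If a class were modally definable it would be closed under surjective bounded morphisms (Goldblatt–Thomason).
The 4-cycle (worlds s,t,u,v with s→t→u→v→s) is irreflexive, and the map sending every world to a single reflexive point • is a surjective bounded morphism (forth: every edge maps to (•,•); back: every world has a successor). So any modal formula valid on the 4-cycle is also valid on the reflexive point, which is not irreflexive.
So no modal formula (or set of formulas) defines exactly the irreflexive frames.

No — not modally definable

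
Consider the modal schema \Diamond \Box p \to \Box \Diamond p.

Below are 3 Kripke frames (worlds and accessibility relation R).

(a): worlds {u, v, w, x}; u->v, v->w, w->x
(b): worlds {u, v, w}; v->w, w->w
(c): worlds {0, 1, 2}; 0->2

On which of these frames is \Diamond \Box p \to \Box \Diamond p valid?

The schema corresponds to convergence: \forall x \forall y \forall z (Rxy \wedge Rxz \to \exists w (Ryw \wedge Rzw)).
(a): fails — Rwx and Rwx but x and x have no common successor.
(b): satisfies the condition.
(c): fails — R02 and R02 but 2 and 2 have no common successor.
Valid on: (b).

(b)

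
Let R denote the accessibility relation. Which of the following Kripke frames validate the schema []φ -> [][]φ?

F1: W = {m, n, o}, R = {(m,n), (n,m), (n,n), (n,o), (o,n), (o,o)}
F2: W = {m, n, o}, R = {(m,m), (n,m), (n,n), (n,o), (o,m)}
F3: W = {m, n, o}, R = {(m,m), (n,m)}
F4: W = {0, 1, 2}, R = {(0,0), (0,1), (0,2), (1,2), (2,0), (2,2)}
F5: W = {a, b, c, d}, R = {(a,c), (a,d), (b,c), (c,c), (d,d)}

F2, F3, F5

The schema corresponds to transitivity: forall x forall y forall z (Rxy & Ryz -> Rxz).
F1: fails — Ron and Rnm but not Rom.
F2: condition met.
F3: condition met.
F4: fails — R12 and R20 but not R10.
F5: condition met.
Valid on: F2, F3, F5.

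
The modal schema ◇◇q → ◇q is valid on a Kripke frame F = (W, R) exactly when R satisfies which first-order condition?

transitivity: ∀x ∀y ∀z (Rxy ∧ Ryz → Rxz)

This is frame-equivalent to □q → □□q (substitute ¬q for q and contrapose).
Suppose □q→□□q is valid. Take Rxy, Ryz and set V(q)={w : Rxw}. Then □q at x, so □□q at x, so □q at y, so q at z, i.e. Rxz.
The converse is a direct semantic check.
So the correspondent is transitivity.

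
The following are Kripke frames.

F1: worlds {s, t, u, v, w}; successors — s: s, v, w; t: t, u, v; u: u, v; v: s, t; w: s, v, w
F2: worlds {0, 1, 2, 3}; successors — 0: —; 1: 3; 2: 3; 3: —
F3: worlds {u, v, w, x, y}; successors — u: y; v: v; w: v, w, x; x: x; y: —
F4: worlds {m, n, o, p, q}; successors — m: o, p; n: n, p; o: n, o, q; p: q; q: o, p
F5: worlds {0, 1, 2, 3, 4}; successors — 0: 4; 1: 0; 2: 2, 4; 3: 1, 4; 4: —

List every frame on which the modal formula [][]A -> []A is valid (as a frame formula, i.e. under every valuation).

This is the axiom for density; its first-order frame correspondent is forall x forall y (Rxy -> exists z (Rxz & Rzy)).
F1: ✓.
F2: fails — R23 but no z with R2z and Rz3.
F3: fails — Ruy but no z with Ruz and Rzy.
F4: fails — Rqp but no z with Rqz and Rzp.
F5: fails — R10 but no z with R1z and Rz0.

F1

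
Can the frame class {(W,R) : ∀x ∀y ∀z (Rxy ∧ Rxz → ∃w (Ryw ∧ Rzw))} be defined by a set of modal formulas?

Yes — defined by ◇□q → □◇q

Yes: it is convergence, defined by the .2 schema ◇□q → □◇q.
Suppose ◇□q→□◇q is valid. Take Rxy, Rxz and set V(q)={w : Ryw}. Then □q at y so ◇□q at x, so □◇q at x, so ◇q at z, giving w with Rzw and Ryw.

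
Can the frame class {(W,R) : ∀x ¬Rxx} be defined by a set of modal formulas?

Modal frame validity is preserved under surjective bounded morphisms.
The 3-cycle (worlds 0,1,2 with 0→1→2→0) is irreflexive, and the map sending every world to a single reflexive point • is a surjective bounded morphism (forth: every edge maps to (•,•); back: every world has a successor). So any modal formula valid on the 3-cycle is also valid on the reflexive point, which is not irreflexive.
Hence irreflexivity is not modally definable.

Not modally definable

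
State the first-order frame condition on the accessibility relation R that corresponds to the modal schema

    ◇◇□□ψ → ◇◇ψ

This is a Sahlqvist (Geach-type) schema ◇^2□^2ψ → □^0◇^2ψ.
Minimal-valuation argument: fix x; take any y with xR^2y and any z with xR^0z. Set V(ψ) to the set of worlds R-reachable from y in exactly 2 steps. Then □^2ψ holds at y, so the antecedent holds at x; validity forces ◇^2ψ at z, giving a w with zR^2w and yR^2w.
First-order correspondent: ∀x ∀y (xR²y → ∃w (yR²w ∧ xR²w)).

∀x ∀y (xR²y → ∃w (yR²w ∧ xR²w))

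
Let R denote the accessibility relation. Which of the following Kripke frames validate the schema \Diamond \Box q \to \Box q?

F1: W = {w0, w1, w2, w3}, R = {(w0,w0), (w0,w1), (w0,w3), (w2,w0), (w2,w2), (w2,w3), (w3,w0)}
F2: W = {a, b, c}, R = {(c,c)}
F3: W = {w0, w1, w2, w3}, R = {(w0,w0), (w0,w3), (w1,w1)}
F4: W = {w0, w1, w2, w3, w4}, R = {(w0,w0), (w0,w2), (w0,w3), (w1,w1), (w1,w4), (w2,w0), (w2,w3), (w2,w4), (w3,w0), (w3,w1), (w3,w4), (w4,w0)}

This is the axiom for the Euclidean property; its first-order frame correspondent is \forall x \forall y \forall z (Rxy \wedge Rxz \to Ryz).
F1: fails — Rw0w1 and Rw0w1 but not Rw1w1.
F2: condition met.
F3: fails — Rw0w3 and Rw0w0 but not Rw3w0.
F4: fails — Rw0w2 and Rw0w2 but not Rw2w2.
Valid on: F2.

F2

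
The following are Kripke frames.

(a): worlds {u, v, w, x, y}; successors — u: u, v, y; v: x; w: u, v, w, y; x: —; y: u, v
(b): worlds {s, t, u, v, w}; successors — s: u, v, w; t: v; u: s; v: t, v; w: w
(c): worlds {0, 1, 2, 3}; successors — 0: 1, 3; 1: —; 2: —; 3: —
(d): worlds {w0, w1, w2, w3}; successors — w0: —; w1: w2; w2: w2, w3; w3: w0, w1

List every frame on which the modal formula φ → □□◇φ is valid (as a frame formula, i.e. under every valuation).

This is the axiom for a generalized confluence (Geach) condition; its first-order frame correspondent is ∀x ∀z (xR²z → ∃w (x = w ∧ zRw)).
(a): fails — uR²v but no t with u=t and vRt.
(b): fails — sR²s but no w* with s=w* and sRw*.
(c): ✓.
(d): fails — w1R²w2 but no w with w1=w and w2Rw.
Valid on: (c).

(c)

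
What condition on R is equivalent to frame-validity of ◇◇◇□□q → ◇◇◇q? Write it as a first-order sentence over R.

∀x ∀y (xR³y → ∃w (yR²w ∧ xR³w))

This is a Sahlqvist (Geach-type) schema ◇^3□^2q → □^0◇^3q.
Minimal-valuation argument: fix x; take any y with xR^3y and any z with xR^0z. Set V(q) to the set of worlds R-reachable from y in exactly 2 steps. Then □^2q holds at y, so the antecedent holds at x; validity forces ◇^3q at z, giving a w with zR^3w and yR^2w.
First-order correspondent: ∀x ∀y (xR³y → ∃w (yR²w ∧ xR³w)).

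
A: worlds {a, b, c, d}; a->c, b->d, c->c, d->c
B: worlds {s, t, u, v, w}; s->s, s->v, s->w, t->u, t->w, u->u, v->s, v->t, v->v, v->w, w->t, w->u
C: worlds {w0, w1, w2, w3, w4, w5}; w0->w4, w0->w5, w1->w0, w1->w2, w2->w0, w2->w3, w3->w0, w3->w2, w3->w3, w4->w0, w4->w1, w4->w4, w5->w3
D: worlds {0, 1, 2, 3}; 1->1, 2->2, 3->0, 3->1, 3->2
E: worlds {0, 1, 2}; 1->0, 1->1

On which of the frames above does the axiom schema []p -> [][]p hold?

This is the axiom for transitivity; its first-order frame correspondent is forall x forall y forall z (Rxy & Ryz -> Rxz).
A: fails — Rbd and Rdc but not Rbc.
B: fails — Rwt and Rtw but not Rww.
C: fails — Rw1w2 and Rw2w3 but not Rw1w3.
D: condition met.
E: condition met.

D, E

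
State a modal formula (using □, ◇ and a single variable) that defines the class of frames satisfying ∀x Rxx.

□ψ → ψ

This is reflexivity; the standard corresponding axiom is T: □ψ → ψ.
Suppose □ψ→ψ is valid. At any x set V(ψ)={w : Rxw}. Then □ψ holds at x, so ψ holds at x, i.e. Rxx.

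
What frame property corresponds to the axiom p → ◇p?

Reflexivity

This is a form of the T axiom.
Its frame correspondent is reflexivity — ∀x Rxx.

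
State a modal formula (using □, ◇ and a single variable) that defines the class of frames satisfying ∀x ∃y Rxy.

A defining formula is □p → ◇p (the D axiom).
Suppose □p→◇p is valid. At any x set V(p)=W. Then □p at x, so ◇p at x, so x has a successor.

□p → ◇p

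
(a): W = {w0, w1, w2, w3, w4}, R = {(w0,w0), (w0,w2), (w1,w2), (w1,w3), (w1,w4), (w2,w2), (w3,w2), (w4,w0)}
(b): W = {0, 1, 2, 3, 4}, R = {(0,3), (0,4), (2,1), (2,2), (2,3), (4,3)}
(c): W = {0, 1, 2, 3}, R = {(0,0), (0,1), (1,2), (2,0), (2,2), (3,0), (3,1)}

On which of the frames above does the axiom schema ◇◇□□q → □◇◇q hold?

(a), (c)

This is the axiom for a generalized confluence (Geach) condition; its first-order frame correspondent is ∀x ∀y ∀z ((xR²y ∧ xRz) → ∃w (yR²w ∧ zR²w)).
(a): satisfies the condition.
(b): fails — 0R²3, 0R3 but no w with 3R²w and 3R²w.
(c): satisfies the condition.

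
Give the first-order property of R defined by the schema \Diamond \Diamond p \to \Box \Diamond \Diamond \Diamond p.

This is a Sahlqvist (Geach-type) schema ◇^2□^0p → □^1◇^3p.
Minimal-valuation argument: fix x; take any y with xR^2y and any z with xR^1z. Set V(p) to the set of worlds R-reachable from y in exactly 0 steps. Then □^0p holds at y, so the antecedent holds at x; validity forces ◇^3p at z, giving a w with zR^3w and yR^0w.
First-order correspondent: \forall x \forall y \forall z ((x R^2 y \wedge xRz) \to \exists w (y = w \wedge z R^3 w)).

\forall x \forall y \forall z ((x R^2 y \wedge xRz) \to \exists w (y = w \wedge z R^3 w))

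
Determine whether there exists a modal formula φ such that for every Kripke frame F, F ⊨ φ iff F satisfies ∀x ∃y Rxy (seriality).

Yes: it is seriality, defined by the D schema □r → ◇r.
Suppose □r→◇r is valid. At any x set V(r)=W. Then □r at x, so ◇r at x, so x has a successor.

Definable; □r → ◇r defines it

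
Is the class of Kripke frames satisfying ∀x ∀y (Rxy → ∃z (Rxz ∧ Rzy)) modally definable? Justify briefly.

Definable; □□p → □p defines it

Yes: it is density, defined by the C4 schema □□p → □p.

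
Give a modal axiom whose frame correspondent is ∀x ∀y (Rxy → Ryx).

q → □◇q

The condition is symmetry. The B schema q → □◇q defines it.
Suppose q→□◇q is valid. Take Rxy and set V(q)={x}. Then q at x, so □◇q at x, so ◇q at y, so some z with Ryz has q; z=x, i.e. Ryx.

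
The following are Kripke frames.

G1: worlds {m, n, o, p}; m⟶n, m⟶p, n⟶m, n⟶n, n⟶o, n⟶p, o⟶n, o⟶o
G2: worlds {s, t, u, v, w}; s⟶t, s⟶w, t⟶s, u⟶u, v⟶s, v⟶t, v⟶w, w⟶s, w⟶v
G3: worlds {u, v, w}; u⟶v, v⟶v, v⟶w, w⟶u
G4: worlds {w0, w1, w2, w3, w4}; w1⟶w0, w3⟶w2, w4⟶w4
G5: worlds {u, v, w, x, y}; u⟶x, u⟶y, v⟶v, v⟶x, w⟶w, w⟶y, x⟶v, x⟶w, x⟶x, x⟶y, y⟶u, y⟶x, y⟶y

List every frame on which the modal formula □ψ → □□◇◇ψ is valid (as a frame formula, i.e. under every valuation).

G3, G4, G5

This is the axiom for a generalized confluence (Geach) condition; its first-order frame correspondent is ∀x ∀z (xR²z → ∃w (xRw ∧ zR²w)).
G1: fails — mR²p but no w with mRw and pR²w.
G2: fails — sR²s but no w* with sRw* and sR²w*.
G3: satisfies the condition.
G4: satisfies the condition.
G5: satisfies the condition.
Valid on: G3, G4, G5.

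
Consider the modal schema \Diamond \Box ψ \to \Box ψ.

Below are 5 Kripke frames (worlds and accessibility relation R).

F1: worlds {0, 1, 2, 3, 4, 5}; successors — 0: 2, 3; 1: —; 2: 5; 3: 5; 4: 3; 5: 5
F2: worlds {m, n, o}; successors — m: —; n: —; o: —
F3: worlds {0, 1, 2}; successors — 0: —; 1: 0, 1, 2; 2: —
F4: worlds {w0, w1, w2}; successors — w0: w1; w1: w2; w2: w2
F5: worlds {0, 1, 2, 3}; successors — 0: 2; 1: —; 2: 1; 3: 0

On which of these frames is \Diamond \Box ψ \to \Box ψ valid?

F2

The schema corresponds to the Euclidean property: \forall x \forall y \forall z (Rxy \wedge Rxz \to Ryz).
F1: fails — R02 and R02 but not R22.
F2: satisfies the condition.
F3: fails — R12 and R12 but not R22.
F4: fails — Rw0w1 and Rw0w1 but not Rw1w1.
F5: fails — R02 and R02 but not R22.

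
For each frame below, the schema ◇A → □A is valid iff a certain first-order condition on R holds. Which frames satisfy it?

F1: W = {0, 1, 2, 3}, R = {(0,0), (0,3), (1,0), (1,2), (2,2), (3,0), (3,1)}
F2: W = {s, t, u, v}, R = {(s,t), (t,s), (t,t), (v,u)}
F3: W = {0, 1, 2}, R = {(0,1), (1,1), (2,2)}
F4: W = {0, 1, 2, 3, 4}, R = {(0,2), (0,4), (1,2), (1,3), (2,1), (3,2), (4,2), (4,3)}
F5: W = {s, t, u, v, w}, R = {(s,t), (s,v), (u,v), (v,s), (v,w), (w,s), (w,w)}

F3

The schema corresponds to partial functionality: ∀x ∀y ∀z (Rxy ∧ Rxz → y = z).
F1: fails — 0 sees both 0 and 3.
F2: fails — t sees both s and t.
F3: holds.
F4: fails — 0 sees both 2 and 4.
F5: fails — s sees both t and v.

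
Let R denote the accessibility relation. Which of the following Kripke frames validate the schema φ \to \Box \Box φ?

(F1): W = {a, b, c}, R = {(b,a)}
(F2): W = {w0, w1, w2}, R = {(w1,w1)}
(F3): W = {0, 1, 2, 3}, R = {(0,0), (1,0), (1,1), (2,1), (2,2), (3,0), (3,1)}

Frame correspondent (Sahlqvist): \forall x \forall z (x R^2 z \to \exists w (x = w \wedge z = w)) — i.e. a generalized confluence (Geach) condition.
(F1): condition met.
(F2): condition met.
(F3): fails — 1R²0 but 1 ≠ 0.
Valid on: (F1), (F2).

(F1), (F2)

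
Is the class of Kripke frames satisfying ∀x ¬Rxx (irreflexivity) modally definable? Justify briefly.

Modal frame validity is preserved under surjective bounded morphisms.
The 2-cycle (worlds w0,w1 with w0→w1→w0) is irreflexive, and the map sending every world to a single reflexive point • is a surjective bounded morphism (forth: every edge maps to (•,•); back: every world has a successor). So any modal formula valid on the 2-cycle is also valid on the reflexive point, which is not irreflexive.
So no modal formula (or set of formulas) defines exactly the irreflexive frames.

Not modally definable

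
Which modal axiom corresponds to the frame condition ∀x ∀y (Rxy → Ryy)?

□(□ψ → ψ)

This is shift-reflexivity; the standard corresponding axiom is T□: □(□ψ → ψ).
Suppose □(□ψ→ψ) is valid. Take Rxy and set V(ψ)={w : Ryw}. Then at y, □ψ holds; since □(□ψ→ψ) at x, □ψ→ψ at y, so ψ at y, i.e. Ryy.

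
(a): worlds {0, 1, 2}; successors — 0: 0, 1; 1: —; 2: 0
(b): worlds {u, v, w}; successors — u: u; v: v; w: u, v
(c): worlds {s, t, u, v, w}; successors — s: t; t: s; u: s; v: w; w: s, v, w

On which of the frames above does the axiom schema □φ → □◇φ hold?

Frame correspondent (Sahlqvist): ∀x ∀z (xRz → ∃w (xRw ∧ zRw)) — i.e. a generalized confluence (Geach) condition.
(a): fails — 0R1 but no w with 0Rw and 1Rw.
(b): ✓.
(c): fails — sRt but no w* with sRw* and tRw*.
Valid on: (b).

(b)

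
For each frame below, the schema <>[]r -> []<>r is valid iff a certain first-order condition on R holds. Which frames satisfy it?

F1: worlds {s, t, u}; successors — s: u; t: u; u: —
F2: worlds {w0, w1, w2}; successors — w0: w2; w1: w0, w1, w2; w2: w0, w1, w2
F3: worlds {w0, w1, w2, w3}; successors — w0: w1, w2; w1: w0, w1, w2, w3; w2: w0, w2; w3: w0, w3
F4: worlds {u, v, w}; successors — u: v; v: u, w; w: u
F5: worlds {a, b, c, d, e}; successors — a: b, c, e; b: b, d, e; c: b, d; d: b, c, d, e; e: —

The schema corresponds to convergence: forall x forall y forall z (Rxy & Rxz -> exists w (Ryw & Rzw)).
F1: fails — Rsu and Rsu but u and u have no common successor.
F2: satisfies the condition.
F3: fails — Rw1w0 and Rw1w3 but w0 and w3 have no common successor.
F4: fails — Rvu and Rvw but u and w have no common successor.
F5: fails — Rab and Rae but b and e have no common successor.
Valid on: F2.

F2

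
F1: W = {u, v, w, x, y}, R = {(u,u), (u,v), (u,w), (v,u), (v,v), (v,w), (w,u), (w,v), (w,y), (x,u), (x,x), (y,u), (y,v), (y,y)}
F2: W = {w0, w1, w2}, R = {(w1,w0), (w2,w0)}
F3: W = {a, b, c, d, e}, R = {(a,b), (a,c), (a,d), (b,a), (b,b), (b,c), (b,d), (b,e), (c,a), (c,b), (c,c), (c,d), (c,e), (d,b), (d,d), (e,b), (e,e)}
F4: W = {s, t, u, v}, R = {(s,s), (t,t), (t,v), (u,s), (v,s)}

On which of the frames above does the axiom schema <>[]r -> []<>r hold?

F1, F3

The schema corresponds to convergence: forall x forall y forall z (Rxy & Rxz -> exists w (Ryw & Rzw)).
F1: condition met.
F2: fails — Rw1w0 and Rw1w0 but w0 and w0 have no common successor.
F3: condition met.
F4: fails — Rtv and Rtt but v and t have no common successor.
Valid on: F1, F3.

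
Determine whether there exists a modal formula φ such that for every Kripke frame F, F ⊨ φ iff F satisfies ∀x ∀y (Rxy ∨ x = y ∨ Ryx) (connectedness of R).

No — not modally definable

Any modally definable frame class is closed under disjoint unions.
Take 3 disjoint single-world reflexive frames: each is trivially connected, but their disjoint union has 3 worlds with no edge between distinct components, so it is not connected.
So the class is not modally definable.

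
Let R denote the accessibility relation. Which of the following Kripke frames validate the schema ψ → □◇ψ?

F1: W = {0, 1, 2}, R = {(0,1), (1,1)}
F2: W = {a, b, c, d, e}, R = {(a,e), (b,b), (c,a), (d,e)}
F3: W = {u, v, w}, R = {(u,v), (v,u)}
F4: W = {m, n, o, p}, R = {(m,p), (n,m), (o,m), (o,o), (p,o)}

F3

Frame correspondent (Sahlqvist): ∀x ∀y (Rxy → Ryx) — i.e. symmetry.
F1: fails — R01 but not R10.
F2: fails — Rde but not Red.
F3: satisfies the condition.
F4: fails — Rom but not Rmo.
Valid on: F3.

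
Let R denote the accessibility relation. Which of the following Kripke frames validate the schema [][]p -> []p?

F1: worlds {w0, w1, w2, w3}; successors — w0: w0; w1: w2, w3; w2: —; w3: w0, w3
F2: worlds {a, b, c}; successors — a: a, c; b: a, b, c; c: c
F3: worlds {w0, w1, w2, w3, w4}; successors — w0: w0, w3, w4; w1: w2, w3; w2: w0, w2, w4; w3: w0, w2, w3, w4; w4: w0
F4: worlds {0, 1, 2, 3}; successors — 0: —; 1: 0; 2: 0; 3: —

F2, F3

This is the axiom for density; its first-order frame correspondent is forall x forall y (Rxy -> exists z (Rxz & Rzy)).
F1: fails — Rw1w2 but no z with Rw1z and Rzw2.
F2: satisfies the condition.
F3: satisfies the condition.
F4: fails — R10 but no z with R1z and Rz0.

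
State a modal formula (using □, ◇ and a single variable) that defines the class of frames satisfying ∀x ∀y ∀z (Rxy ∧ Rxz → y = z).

◇q → □q

The condition is partial functionality. The CD schema ◇q → □q defines it.
Suppose ◇q→□q is valid. Take Rxy, Rxz and set V(q)={y}. Then ◇q at x, so □q at x, so q at z, i.e. z=y.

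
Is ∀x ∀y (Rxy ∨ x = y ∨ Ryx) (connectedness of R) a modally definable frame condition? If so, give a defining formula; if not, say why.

Not modally definable

Modal frame validity is preserved under disjoint unions.
Take 3 disjoint single-world reflexive frames: each is trivially connected, but their disjoint union has 3 worlds with no edge between distinct components, so it is not connected.
So the class is not modally definable.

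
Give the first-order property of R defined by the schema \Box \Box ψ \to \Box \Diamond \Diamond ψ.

\forall x \forall z (xRz \to \exists w (x R^2 w \wedge z R^2 w))

This is a Sahlqvist (Geach-type) schema ◇^0□^2ψ → □^1◇^2ψ.
First-order correspondent: \forall x \forall z (xRz \to \exists w (x R^2 w \wedge z R^2 w)).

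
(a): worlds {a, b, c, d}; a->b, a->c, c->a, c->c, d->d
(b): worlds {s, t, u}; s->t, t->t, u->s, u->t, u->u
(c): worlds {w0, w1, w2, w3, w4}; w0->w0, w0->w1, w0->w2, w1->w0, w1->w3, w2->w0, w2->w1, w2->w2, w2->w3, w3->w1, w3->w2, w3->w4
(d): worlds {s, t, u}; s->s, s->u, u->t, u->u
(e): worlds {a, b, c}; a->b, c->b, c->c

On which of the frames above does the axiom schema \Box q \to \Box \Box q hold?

This is the axiom for transitivity; its first-order frame correspondent is \forall x \forall y \forall z (Rxy \wedge Ryz \to Rxz).
(a): fails — Rac and Rca but not Raa.
(b): satisfies the condition.
(c): fails — Rw1w0 and Rw0w1 but not Rw1w1.
(d): fails — Rsu and Rut but not Rst.
(e): satisfies the condition.
Valid on: (b), (e).

(b), (e)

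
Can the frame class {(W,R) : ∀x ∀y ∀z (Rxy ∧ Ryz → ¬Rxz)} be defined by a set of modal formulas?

If a class were modally definable it would be closed under surjective bounded morphisms (Goldblatt–Thomason).
The 5-cycle (worlds s,t,u,v,w with s→t→u→v→w→s) is intransitive. Mapping every world to a single reflexive point • is a surjective bounded morphism; the reflexive point is not intransitive (R••∧R•• but R••).
So the class is not modally definable.

No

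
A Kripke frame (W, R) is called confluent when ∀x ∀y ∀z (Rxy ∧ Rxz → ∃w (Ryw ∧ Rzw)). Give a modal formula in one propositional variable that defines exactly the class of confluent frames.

◇□s → □◇s

The condition is convergence. The .2 schema ◇□s → □◇s defines it.
Suppose ◇□s→□◇s is valid. Take Rxy, Rxz and set V(s)={w : Ryw}. Then □s at y so ◇□s at x, so □◇s at x, so ◇s at z, giving w with Rzw and Ryw.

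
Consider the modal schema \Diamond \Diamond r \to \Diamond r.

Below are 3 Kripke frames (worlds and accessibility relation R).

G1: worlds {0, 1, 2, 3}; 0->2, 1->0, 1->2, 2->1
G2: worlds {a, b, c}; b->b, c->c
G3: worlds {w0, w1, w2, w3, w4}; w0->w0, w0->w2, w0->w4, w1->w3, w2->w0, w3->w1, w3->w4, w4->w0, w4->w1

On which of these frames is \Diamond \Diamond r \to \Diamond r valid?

Frame correspondent (Sahlqvist): \forall x \forall y \forall z (Rxy \wedge Ryz \to Rxz) — i.e. transitivity.
G1: fails — R12 and R21 but not R11.
G2: satisfies the condition.
G3: fails — Rw0w4 and Rw4w1 but not Rw0w1.

G2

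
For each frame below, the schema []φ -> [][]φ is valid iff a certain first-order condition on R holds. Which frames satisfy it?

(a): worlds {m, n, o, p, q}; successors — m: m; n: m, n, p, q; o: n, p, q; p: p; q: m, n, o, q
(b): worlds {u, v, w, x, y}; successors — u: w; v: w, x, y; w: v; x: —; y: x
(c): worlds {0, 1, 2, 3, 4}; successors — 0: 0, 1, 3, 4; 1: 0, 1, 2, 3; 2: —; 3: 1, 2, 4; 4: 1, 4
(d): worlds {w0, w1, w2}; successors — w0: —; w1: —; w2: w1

This is the axiom for transitivity; its first-order frame correspondent is forall x forall y forall z (Rxy & Ryz -> Rxz).
(a): fails — Ron and Rnm but not Rom.
(b): fails — Ruw and Rwv but not Ruv.
(c): fails — R10 and R04 but not R14.
(d): condition met.
Valid on: (d).

(d)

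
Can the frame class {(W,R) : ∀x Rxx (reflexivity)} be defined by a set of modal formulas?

Yes, by □r → r

This is a Sahlqvist condition; the T axiom □r → r defines it.
Suppose □r→r is valid. At any x set V(r)={w : Rxw}. Then □r holds at x, so r holds at x, i.e. Rxx.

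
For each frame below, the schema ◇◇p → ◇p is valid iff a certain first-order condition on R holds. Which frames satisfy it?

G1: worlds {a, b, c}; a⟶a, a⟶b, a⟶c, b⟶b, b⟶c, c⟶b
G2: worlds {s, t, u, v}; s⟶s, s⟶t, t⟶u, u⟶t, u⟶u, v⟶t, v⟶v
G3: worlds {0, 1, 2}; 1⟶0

G3

This is the axiom for transitivity; its first-order frame correspondent is ∀x ∀y ∀z (Rxy ∧ Ryz → Rxz).
G1: fails — Rcb and Rbc but not Rcc.
G2: fails — Rvt and Rtu but not Rvu.
G3: satisfies the condition.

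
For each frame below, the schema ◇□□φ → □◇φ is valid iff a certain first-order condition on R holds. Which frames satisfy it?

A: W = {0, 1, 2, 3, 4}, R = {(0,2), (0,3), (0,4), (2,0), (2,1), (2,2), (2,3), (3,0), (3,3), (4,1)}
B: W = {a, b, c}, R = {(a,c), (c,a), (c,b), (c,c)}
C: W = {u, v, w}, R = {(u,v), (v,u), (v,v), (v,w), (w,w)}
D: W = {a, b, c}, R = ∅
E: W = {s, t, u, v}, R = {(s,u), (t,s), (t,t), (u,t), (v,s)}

Frame correspondent (Sahlqvist): ∀x ∀y ∀z ((xRy ∧ xRz) → ∃w (yR²w ∧ zRw)) — i.e. a generalized confluence (Geach) condition.
A: fails — 0R3, 0R4 but no w with 3R²w and 4Rw.
B: fails — cRa, cRb but no w with aR²w and bRw.
C: fails — vRw, vRu but no t with wR²t and uRt.
D: condition met.
E: fails — tRs, tRs but no w with sR²w and sRw.
Valid on: D.

D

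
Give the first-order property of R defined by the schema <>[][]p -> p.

This is a Sahlqvist (Geach-type) schema ◇^1□^2p → □^0◇^0p.
Minimal-valuation argument: fix x; take any y with xR^1y and any z with xR^0z. Set V(p) to the set of worlds R-reachable from y in exactly 2 steps. Then □^2p holds at y, so the antecedent holds at x; validity forces ◇^0p at z, giving a w with zR^0w and yR^2w.
First-order correspondent: forall x forall y (xRy -> exists w (y R^2 w & x = w)).

forall x forall y (xRy -> exists w (y R^2 w & x = w))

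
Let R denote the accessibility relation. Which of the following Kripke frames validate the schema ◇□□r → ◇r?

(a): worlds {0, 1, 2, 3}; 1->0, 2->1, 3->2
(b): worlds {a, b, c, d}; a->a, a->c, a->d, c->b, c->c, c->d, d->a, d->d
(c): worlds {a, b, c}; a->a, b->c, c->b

This is the axiom for a generalized confluence (Geach) condition; its first-order frame correspondent is ∀x ∀y (xRy → ∃w (yR²w ∧ xRw)).
(a): fails — 1R0 but no w with 0R²w and 1Rw.
(b): fails — cRb but no w with bR²w and cRw.
(c): condition met.

(c)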